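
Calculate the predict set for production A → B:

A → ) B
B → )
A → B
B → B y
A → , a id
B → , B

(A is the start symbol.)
PREDICT(A → B) = (FIRST(RHS) \ {ε}) ∪ (FOLLOW(A) if ε ∈ FIRST(RHS), i.e. RHS ⇒* ε)
FIRST(B) = { ')', ',' }
FIRST(B) = { ')', ',' }
ε ∉ FIRST(B), so FOLLOW(A) is not added.
PREDICT(A → B) = { ')', ',' }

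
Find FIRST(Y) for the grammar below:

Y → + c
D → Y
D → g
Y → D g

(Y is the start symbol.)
{ '+', 'g' }

FIRST sets of the other non-terminals involved (by the same procedure, iterated to a fixed point):
  FIRST(D) = { '+', 'g' }

From Y → + c:
  - '+' is a terminal: add '+' and stop
From Y → D g:
  - D is a non-terminal: add FIRST(D) \ {ε} = { '+', 'g' }
    D is not nullable, so stop

Collecting: FIRST(Y) = { '+', 'g' }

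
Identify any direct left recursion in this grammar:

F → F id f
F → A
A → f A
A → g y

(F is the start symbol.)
Yes, F is left-recursive

Direct left recursion occurs when N → N α for some non-terminal N (the right-hand side begins with the left-hand side itself).

F → F id f: LEFT RECURSIVE (starts with F)
F → A: starts with A
A → f A: starts with f
A → g y: starts with g

The grammar has direct left recursion on: F.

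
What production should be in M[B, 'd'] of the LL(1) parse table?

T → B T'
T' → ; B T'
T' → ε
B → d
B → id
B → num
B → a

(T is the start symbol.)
To find M[B, 'd'], we find productions for B where 'd' is in the predict set (PREDICT(N → α) = (FIRST(α) \ {ε}) ∪ (FOLLOW(N) if α ⇒* ε)).

B → d: PREDICT = { 'd' }
  'd' is in predict set, so this production goes in M[B, 'd']
B → id: PREDICT = { 'id' }
B → num: PREDICT = { 'num' }
B → a: PREDICT = { 'a' }

M[B, 'd'] = B → d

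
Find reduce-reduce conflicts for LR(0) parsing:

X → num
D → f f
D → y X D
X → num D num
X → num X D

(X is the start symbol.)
No reduce-reduce conflicts

A reduce-reduce conflict occurs when an LR(0) state has two complete items [A → α .] and [B → β .] — both call for a reduction, and with no lookahead the parser cannot choose between them.

Augment with X' → X and build the canonical LR(0) collection (I0 = CLOSURE({[X' → . X]}), then GOTO on every symbol after a dot until no new states appear). It has 12 states:
  I0: { [X → . num D num], [X → . num X D], [X → . num], [X' → . X] }  — shift
  I1: { [X' → X .] }  — accept
  I2: { [D → . f f], [D → . y X D], [X → . num D num], [X → . num X D], [X → . num], [X → num . D num], [X → num . X D], [X → num .] }  — shift, reduce
  I3: { [X → num D . num] }  — shift
  I4: { [D → . f f], [D → . y X D], [X → num X . D] }  — shift
  I5: { [D → f . f] }  — shift
  I6: { [D → y . X D], [X → . num D num], [X → . num X D], [X → . num] }  — shift
  I7: { [D → . f f], [D → . y X D], [D → y X . D] }  — shift
  I8: { [D → y X D .] }  — reduce
  I9: { [D → f f .] }  — reduce
  I10: { [X → num X D .] }  — reduce
  I11: { [X → num D num .] }  — reduce

No state contains more than one complete item.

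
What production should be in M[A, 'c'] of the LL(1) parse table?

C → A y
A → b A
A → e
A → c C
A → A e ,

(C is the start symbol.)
A → c C, A → A e ,

To find M[A, 'c'], we find productions for A where 'c' is in the predict set (PREDICT(N → α) = (FIRST(α) \ {ε}) ∪ (FOLLOW(N) if α ⇒* ε)).

Relevant sets:
  FIRST(A) = { 'b', 'c', 'e' }

A → b A: PREDICT = { 'b' }
A → e: PREDICT = { 'e' }
A → c C: PREDICT = { 'c' }
  'c' is in predict set, so this production goes in M[A, 'c']
A → A e ,: PREDICT = { 'b', 'c', 'e' }
  'c' is in predict set, so this production goes in M[A, 'c']

M[A, 'c'] = A → c C, A → A e ,  (a multiply-defined cell — the grammar is not LL(1))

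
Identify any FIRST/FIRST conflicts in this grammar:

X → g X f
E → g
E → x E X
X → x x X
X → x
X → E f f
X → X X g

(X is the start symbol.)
FIRST sets of the non-terminals at (or reachable through a nullable prefix from) the front of some alternative:
  FIRST(E) = { 'g', 'x' }
  FIRST(X) = { 'g', 'x' }

Productions for X:
  X → g X f: FIRST = { 'g' }
  X → x x X: FIRST = { 'x' }
  X → x: FIRST = { 'x' }
  X → E f f: FIRST = { 'g', 'x' }
  X → X X g: FIRST = { 'g', 'x' }
Productions for E:
  E → g: FIRST = { 'g' }
  E → x E X: FIRST = { 'x' }

Conflict for X: X → g X f and X → E f f
  Overlap: { 'g' }
Conflict for X: X → g X f and X → X X g
  Overlap: { 'g' }
Conflict for X: X → x x X and X → x
  Overlap: { 'x' }
Conflict for X: X → x x X and X → E f f
  Overlap: { 'x' }
Conflict for X: X → x x X and X → X X g
  Overlap: { 'x' }
Conflict for X: X → x and X → E f f
  Overlap: { 'x' }
Conflict for X: X → x and X → X X g
  Overlap: { 'x' }
Conflict for X: X → E f f and X → X X g
  Overlap: { 'g', 'x' }

Answer: Yes. X → g X f / X → E f f on { 'g' }; X → g X f / X → X X g on { 'g' }; X → x x X / X → x on { 'x' }; X → x x X / X → E f f on { 'x' }; X → x x X / X → X X g on { 'x' }; X → x / X → E f f on { 'x' }; X → x / X → X X g on { 'x' }; X → E f f / X → X X g on { 'g', 'x' }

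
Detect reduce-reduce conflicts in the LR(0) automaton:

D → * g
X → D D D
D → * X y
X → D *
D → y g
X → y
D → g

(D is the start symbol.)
A reduce-reduce conflict occurs when an LR(0) state has two complete items [A → α .] and [B → β .] — both call for a reduction, and with no lookahead the parser cannot choose between them.

Augment with D' → D and build the canonical LR(0) collection (I0 = CLOSURE({[D' → . D]}), then GOTO on every symbol after a dot until no new states appear). It has 14 states:
  I0: { [D → . * X y], [D → . * g], [D → . g], [D → . y g], [D' → . D] }  — shift
  I1: { [D → * . X y], [D → * . g], [D → . * X y], [D → . * g], [D → . g], [D → . y g], [X → . D *], [X → . D D D], [X → . y] }  — shift
  I2: { [D' → D .] }  — accept
  I3: { [D → g .] }  — reduce
  I4: { [D → y . g] }  — shift
  I5: { [D → y g .] }  — reduce
  I6: { [D → . * X y], [D → . * g], [D → . g], [D → . y g], [X → D . *], [X → D . D D] }  — shift
  I7: { [D → * X . y] }  — shift
  I8: { [D → * g .], [D → g .] }  — 2 reduces
  I9: { [D → y . g], [X → y .] }  — shift, reduce
  I10: { [D → * X y .] }  — reduce
  I11: { [D → * . X y], [D → * . g], [D → . * X y], [D → . * g], [D → . g], [D → . y g], [X → . D *], [X → . D D D], [X → . y], [X → D * .] }  — shift, reduce
  I12: { [D → . * X y], [D → . * g], [D → . g], [D → . y g], [X → D D . D] }  — shift
  I13: { [X → D D D .] }  — reduce

I8 contains complete items [D → * g .], [D → g .] — reduce-reduce conflict.

Answer: Yes — I8: [D → * g .] vs [D → g .]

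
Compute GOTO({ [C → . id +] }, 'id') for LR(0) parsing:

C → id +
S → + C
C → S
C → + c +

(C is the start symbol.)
GOTO(I, 'id') = CLOSURE({ [A → αX.β] : [A → α.Xβ] ∈ I, X = 'id' })

Items with dot before 'id', with the dot advanced:
  [C → . id +] → [C → id . +]
Closure adds nothing (no advanced item has the dot before a non-terminal).

GOTO = { [C → id . +] }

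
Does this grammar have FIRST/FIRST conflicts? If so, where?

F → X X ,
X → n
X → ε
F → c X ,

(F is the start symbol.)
No FIRST/FIRST conflicts.

FIRST sets of the non-terminals at (or reachable through a nullable prefix from) the front of some alternative:
  FIRST(X) = { 'n', ε }

Productions for F:
  F → X X ,: FIRST = { ',', 'n' }
  F → c X ,: FIRST = { 'c' }
Productions for X:
  X → n: FIRST = { 'n' }
  X → ε: FIRST = { ε }

All alternatives of each non-terminal have pairwise disjoint FIRST sets.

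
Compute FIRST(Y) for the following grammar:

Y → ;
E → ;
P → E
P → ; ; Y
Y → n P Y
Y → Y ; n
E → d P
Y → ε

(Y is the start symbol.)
{ ';', 'n', ε }

To compute FIRST(Y), examine every production with Y on the left-hand side, reading each right-hand side left to right until a non-nullable symbol is reached.

From Y → ;:
  - ';' is a terminal: add ';' and stop
From Y → n P Y:
  - n is a terminal: add 'n' and stop
From Y → Y ; n:
  - Y is the symbol being defined: contributes nothing new
    Y is nullable, so continue to the next symbol
  - ';' is a terminal: add ';' and stop
From Y → ε:
  - ε-production, so ε ∈ FIRST(Y)

Collecting: FIRST(Y) = { ';', 'n', ε }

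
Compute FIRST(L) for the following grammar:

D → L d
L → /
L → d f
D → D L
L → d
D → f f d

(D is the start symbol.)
From L → /:
  - '/' is a terminal: add '/' and stop
From L → d f:
  - d is a terminal: add 'd' and stop
From L → d:
  - d is a terminal: add 'd' and stop

Collecting: FIRST(L) = { '/', 'd' }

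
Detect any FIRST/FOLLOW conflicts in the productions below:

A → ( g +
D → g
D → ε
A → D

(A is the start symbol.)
Nullable non-terminals: A, D.
FIRST sets used below: FIRST(D) = { 'g', ε }

A: nullable alternative(s) A → D; FOLLOW(A) = { $ }
  A → ( g +: FIRST \ {ε} = { '(' } — disjoint from FOLLOW(A)
  A → D: FIRST \ {ε} = { 'g' } — this is the only nullable alternative, skip

D: nullable alternative(s) D → ε; FOLLOW(D) = { $ }
  D → g: FIRST \ {ε} = { 'g' } — disjoint from FOLLOW(D)
  D → ε: FIRST \ {ε} = { } — this is the only nullable alternative, skip

No FIRST/FOLLOW conflicts found.

Answer: No FIRST/FOLLOW conflicts.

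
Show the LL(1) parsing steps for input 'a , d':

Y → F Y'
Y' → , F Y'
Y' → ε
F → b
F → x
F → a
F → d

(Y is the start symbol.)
LL(1) parsing maintains a stack (initially the start symbol over $) and the input. At each step: if the stack top is a terminal, match it against the current input token; if it is a non-terminal N, replace it with the RHS of M[N, lookahead] (the unique production whose predict set contains the lookahead).

Stack is shown with the top on the left.

Stack     Input    Action
-------------------------
Y $       a , d $  output Y → F Y'
F Y' $    a , d $  output F → a
a Y' $    a , d $  match 'a'
Y' $      , d $    output Y' → , F Y'
, F Y' $  , d $    match ','
F Y' $    d $      output F → d
d Y' $    d $      match 'd'
Y' $      $        output Y' → ε
$         $        accept

The string is accepted.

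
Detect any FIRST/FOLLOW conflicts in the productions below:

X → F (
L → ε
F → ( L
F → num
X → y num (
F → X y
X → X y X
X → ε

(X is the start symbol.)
Nullable non-terminals: L, X.
FIRST sets used below: FIRST(F) = { '(', 'num', 'y' }, FIRST(X) = { '(', 'num', 'y', ε }
L has a nullable alternative but only one production, so nothing to check.

X: nullable alternative(s) X → ε; FOLLOW(X) = { $, 'y' }
  X → F (: FIRST \ {ε} = { '(', 'num', 'y' } — overlaps FOLLOW(X) on { 'y' }: CONFLICT
  X → y num (: FIRST \ {ε} = { 'y' } — overlaps FOLLOW(X) on { 'y' }: CONFLICT
  X → X y X: FIRST \ {ε} = { '(', 'num', 'y' } — overlaps FOLLOW(X) on { 'y' }: CONFLICT
  X → ε: FIRST \ {ε} = { } — this is the only nullable alternative, skip

F has no nullable alternative, so no FIRST/FOLLOW check is needed there.

So the grammar has 3 FIRST/FOLLOW conflicts (marked CONFLICT above).

Answer: Yes. X → F '(' with FOLLOW(X) on { 'y' }; X → y num '(' with FOLLOW(X) on { 'y' }; X → X y X with FOLLOW(X) on { 'y' }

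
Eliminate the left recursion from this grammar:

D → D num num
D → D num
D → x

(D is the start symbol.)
D → x D'
D' → num num D'
D' → num D'
D' → ε

D is directly left-recursive. The standard transformation for
  A → A α₁ | ... | A α_m | β₁ | ... | β_n
is
  A  → β₁ A' | ... | β_n A'
  A' → α₁ A' | ... | α_m A' | ε

D → x becomes D → x D'
D → D num num becomes D' → num num D'
D → D num becomes D' → num D'
Add D' → ε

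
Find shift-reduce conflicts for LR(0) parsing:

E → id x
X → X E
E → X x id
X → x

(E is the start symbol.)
Yes — I7: [X → x .] vs [E → X x . id]

Augment with E' → E and build the canonical LR(0) collection (I0 = CLOSURE({[E' → . E]}), then GOTO on every symbol after a dot until no new states appear). It has 9 states:
  I0: { [E → . X x id], [E → . id x], [E' → . E], [X → . X E], [X → . x] }  — shift
  I1: { [E' → E .] }  — accept
  I2: { [E → . X x id], [E → . id x], [E → X . x id], [X → . X E], [X → . x], [X → X . E] }  — shift
  I3: { [E → id . x] }  — shift
  I4: { [X → x .] }  — reduce
  I5: { [E → id x .] }  — reduce
  I6: { [X → X E .] }  — reduce
  I7: { [E → X x . id], [X → x .] }  — shift, reduce
  I8: { [E → X x id .] }  — reduce

I7 contains reduce item [X → x .] and shift item [E → X x . id] — shift-reduce conflict.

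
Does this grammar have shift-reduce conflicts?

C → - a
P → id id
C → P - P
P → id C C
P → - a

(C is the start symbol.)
Yes — I6: [P → id id .] vs [C → . - a]

Augment with C' → C and build the canonical LR(0) collection (I0 = CLOSURE({[C' → . C]}), then GOTO on every symbol after a dot until no new states appear). It has 13 states:
  I0: { [C → . - a], [C → . P - P], [C' → . C], [P → . - a], [P → . id C C], [P → . id id] }  — shift
  I1: { [C → - . a], [P → - . a] }  — shift
  I2: { [C' → C .] }  — accept
  I3: { [C → P . - P] }  — shift
  I4: { [C → . - a], [C → . P - P], [P → . - a], [P → . id C C], [P → . id id], [P → id . C C], [P → id . id] }  — shift
  I5: { [C → . - a], [C → . P - P], [P → . - a], [P → . id C C], [P → . id id], [P → id C . C] }  — shift
  I6: { [C → . - a], [C → . P - P], [P → . - a], [P → . id C C], [P → . id id], [P → id . C C], [P → id . id], [P → id id .] }  — shift, reduce
  I7: { [P → id C C .] }  — reduce
  I8: { [C → P - . P], [P → . - a], [P → . id C C], [P → . id id] }  — shift
  I9: { [P → - . a] }  — shift
  I10: { [C → P - P .] }  — reduce
  I11: { [P → - a .] }  — reduce
  I12: { [C → - a .], [P → - a .] }  — 2 reduces

I6 contains reduce item [P → id id .] and shift items [C → . - a], [P → . - a], [P → . id C C], [P → . id id], [P → id . id] — shift-reduce conflict.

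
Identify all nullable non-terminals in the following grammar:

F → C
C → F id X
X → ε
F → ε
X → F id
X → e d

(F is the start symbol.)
A non-terminal is nullable if it can derive ε (the empty string): either it has an ε-production, or it has a production whose right-hand side consists entirely of nullable non-terminals.

ε-productions: X → ε, F → ε
So X, F are immediately nullable.
No further non-terminal can be added: every production for the remaining non-terminals contains a terminal or a non-nullable non-terminal.
Nullable = { 'F', 'X' }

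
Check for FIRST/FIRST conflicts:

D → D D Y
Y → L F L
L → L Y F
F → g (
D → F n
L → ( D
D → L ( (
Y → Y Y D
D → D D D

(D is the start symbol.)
A FIRST/FIRST conflict occurs when two productions N → α and N → β for the same non-terminal have FIRST(α) ∩ FIRST(β) ≠ ∅ (with ε ∈ FIRST of a nullable right-hand side, so two nullable alternatives also conflict).

FIRST sets of the non-terminals at (or reachable through a nullable prefix from) the front of some alternative:
  FIRST(D) = { '(', 'g' }
  FIRST(F) = { 'g' }
  FIRST(L) = { '(' }
  FIRST(Y) = { '(' }

Productions for D:
  D → D D Y: FIRST = { '(', 'g' }
  D → F n: FIRST = { 'g' }
  D → L ( (: FIRST = { '(' }
  D → D D D: FIRST = { '(', 'g' }
Productions for Y:
  Y → L F L: FIRST = { '(' }
  Y → Y Y D: FIRST = { '(' }
Productions for L:
  L → L Y F: FIRST = { '(' }
  L → ( D: FIRST = { '(' }
F has only one production, so no FIRST/FIRST conflict is possible there.

Conflict for D: D → D D Y and D → F n
  Overlap: { 'g' }
Conflict for D: D → D D Y and D → L ( (
  Overlap: { '(' }
Conflict for D: D → D D Y and D → D D D
  Overlap: { '(', 'g' }
Conflict for D: D → F n and D → D D D
  Overlap: { 'g' }
Conflict for D: D → L ( ( and D → D D D
  Overlap: { '(' }
Conflict for Y: Y → L F L and Y → Y Y D
  Overlap: { '(' }
Conflict for L: L → L Y F and L → ( D
  Overlap: { '(' }

Answer: Yes. D → D D Y / D → F n on { 'g' }; D → D D Y / D → L '(' '(' on { '(' }; D → D D Y / D → D D D on { '(', 'g' }; D → F n / D → D D D on { 'g' }; D → L '(' '(' / D → D D D on { '(' }; Y → L F L / Y → Y Y D on { '(' }; L → L Y F / L → '(' D on { '(' }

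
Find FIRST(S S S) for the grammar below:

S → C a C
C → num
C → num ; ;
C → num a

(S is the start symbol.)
{ 'num' }

FIRST sets of the non-terminals involved (from the grammar, by fixed-point iteration):
  FIRST(S) = { 'num' }

To compute FIRST(S S S), process the symbols left to right:
Symbol S is a non-terminal. Add FIRST(S) \ {ε} = { 'num' }
S is not nullable (ε ∉ FIRST(S)), so stop here.
FIRST(S S S) = { 'num' }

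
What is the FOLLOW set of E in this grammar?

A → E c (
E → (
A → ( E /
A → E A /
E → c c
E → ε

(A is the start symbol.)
To compute FOLLOW(E), find every occurrence of E on a right-hand side N → α E β: add FIRST(β) \ {ε}, and if β is empty or nullable also add FOLLOW(N). Iterate to a fixed point.

In A → E c (: E is followed by c '(', add FIRST(c '(') \ {ε} = { 'c' }
In A → ( E /: E is followed by '/', add FIRST('/') \ {ε} = { '/' }
In A → E A /: E is followed by A '/', add FIRST(A '/') \ {ε} = { '(', 'c' }

Taking the union: FOLLOW(E) = { '(', '/', 'c' }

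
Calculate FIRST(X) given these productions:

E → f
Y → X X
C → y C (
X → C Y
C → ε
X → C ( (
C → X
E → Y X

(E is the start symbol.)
{ '(', 'y' }

FIRST sets of the other non-terminals involved (by the same procedure, iterated to a fixed point):
  FIRST(C) = { '(', 'y', ε }
  FIRST(Y) = { '(', 'y' }

From X → C Y:
  - C is a non-terminal: add FIRST(C) \ {ε} = { '(', 'y' }
    C is nullable, so continue to the next symbol
  - Y is a non-terminal: add FIRST(Y) \ {ε} = { '(', 'y' }
    Y is not nullable, so stop
From X → C ( (:
  - C is a non-terminal: add FIRST(C) \ {ε} = { '(', 'y' }
    C is nullable, so continue to the next symbol
  - '(' is a terminal: add '(' and stop

Collecting: FIRST(X) = { '(', 'y' }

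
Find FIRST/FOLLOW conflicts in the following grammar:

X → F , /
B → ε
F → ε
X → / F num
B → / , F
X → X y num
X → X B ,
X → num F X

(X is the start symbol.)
No FIRST/FOLLOW conflicts.

Nullable non-terminals: B, F.

B: nullable alternative(s) B → ε; FOLLOW(B) = { ',' }
  B → ε: FIRST \ {ε} = { } — this is the only nullable alternative, skip
  B → / , F: FIRST \ {ε} = { '/' } — disjoint from FOLLOW(B)
F has a nullable alternative but only one production, so nothing to check.

X has no nullable alternative, so no FIRST/FOLLOW check is needed there.

No FIRST/FOLLOW conflicts found.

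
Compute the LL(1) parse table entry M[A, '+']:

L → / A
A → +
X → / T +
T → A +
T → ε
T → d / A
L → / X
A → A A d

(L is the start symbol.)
To find M[A, '+'], we find productions for A where '+' is in the predict set (PREDICT(N → α) = (FIRST(α) \ {ε}) ∪ (FOLLOW(N) if α ⇒* ε)).

Relevant sets:
  FIRST(A) = { '+' }

A → +: PREDICT = { '+' }
  '+' is in predict set, so this production goes in M[A, '+']
A → A A d: PREDICT = { '+' }
  '+' is in predict set, so this production goes in M[A, '+']

M[A, '+'] = A → +, A → A A d  (a multiply-defined cell — the grammar is not LL(1))

Answer: A → +, A → A A d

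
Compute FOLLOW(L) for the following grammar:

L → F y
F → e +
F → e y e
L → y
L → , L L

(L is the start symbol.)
L is the start symbol, so $ ∈ FOLLOW(L).
In L → , L L: L is followed by L, add FIRST(L) \ {ε} = { ',', 'e', 'y' }
In L → , L L: L is at the end; this adds FOLLOW(L) to itself — nothing new

Taking the union: FOLLOW(L) = { $, ',', 'e', 'y' }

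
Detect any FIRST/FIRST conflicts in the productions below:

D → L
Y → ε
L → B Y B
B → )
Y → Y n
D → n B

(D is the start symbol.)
A FIRST/FIRST conflict occurs when two productions N → α and N → β for the same non-terminal have FIRST(α) ∩ FIRST(β) ≠ ∅ (with ε ∈ FIRST of a nullable right-hand side, so two nullable alternatives also conflict).

FIRST sets of the non-terminals at (or reachable through a nullable prefix from) the front of some alternative:
  FIRST(L) = { ')' }
  FIRST(Y) = { 'n', ε }

Productions for D:
  D → L: FIRST = { ')' }
  D → n B: FIRST = { 'n' }
Productions for Y:
  Y → ε: FIRST = { ε }
  Y → Y n: FIRST = { 'n' }
L, B have only one production, so no FIRST/FIRST conflict is possible there.

All alternatives of each non-terminal have pairwise disjoint FIRST sets.

Answer: No FIRST/FIRST conflicts.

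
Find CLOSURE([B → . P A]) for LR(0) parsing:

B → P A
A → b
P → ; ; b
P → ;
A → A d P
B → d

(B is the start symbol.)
To compute CLOSURE, for each item [A → α.Bβ] where B is a non-terminal, add [B → .γ] for all productions B → γ; repeat for the newly added items until nothing changes.

Start with: [B → . P A]
  [B → . P A] has the dot before P: add [P → . ; ; b], [P → . ;]
No further items can be added.

CLOSURE = { [B → . P A], [P → . ; ; b], [P → . ;] }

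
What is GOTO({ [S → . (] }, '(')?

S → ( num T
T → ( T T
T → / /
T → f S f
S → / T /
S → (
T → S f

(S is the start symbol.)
GOTO(I, '(') = CLOSURE({ [A → αX.β] : [A → α.Xβ] ∈ I, X = '(' })

Items with dot before '(', with the dot advanced:
  [S → . (] → [S → ( .]
Closure adds nothing (no advanced item has the dot before a non-terminal).

GOTO = { [S → ( .] }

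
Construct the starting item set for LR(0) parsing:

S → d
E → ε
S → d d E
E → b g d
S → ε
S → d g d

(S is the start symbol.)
{ [S → . d d E], [S → . d g d], [S → . d], [S → .], [S' → . S] }

First, augment the grammar with S' → S
I₀ = CLOSURE({ [S' → . S] }):
  [S' → . S] has the dot before S: add [S → . d], [S → . d d E], [S → .], [S → . d g d]
No further items can be added.

I₀ = { [S → . d d E], [S → . d g d], [S → . d], [S → .], [S' → . S] }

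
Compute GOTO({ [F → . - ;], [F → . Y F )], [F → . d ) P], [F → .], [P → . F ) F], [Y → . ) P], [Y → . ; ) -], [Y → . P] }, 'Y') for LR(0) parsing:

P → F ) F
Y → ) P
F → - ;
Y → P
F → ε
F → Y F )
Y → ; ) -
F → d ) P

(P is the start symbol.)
{ [F → . - ;], [F → . Y F )], [F → . d ) P], [F → .], [F → Y . F )], [P → . F ) F], [Y → . ) P], [Y → . ; ) -], [Y → . P] }

GOTO(I, 'Y') = CLOSURE({ [A → αX.β] : [A → α.Xβ] ∈ I, X = 'Y' })

Items with dot before 'Y', with the dot advanced:
  [F → . Y F )] → [F → Y . F )]
Closure of the advanced items:
  [F → Y . F )] has the dot before F: add [F → . - ;], [F → .], [F → . Y F )], [F → . d ) P]
  [F → . Y F )] has the dot before Y: add [Y → . ) P], [Y → . P], [Y → . ; ) -]
  [Y → . P] has the dot before P: add [P → . F ) F]

GOTO = { [F → . - ;], [F → . Y F )], [F → . d ) P], [F → .], [F → Y . F )], [P → . F ) F], [Y → . ) P], [Y → . ; ) -], [Y → . P] }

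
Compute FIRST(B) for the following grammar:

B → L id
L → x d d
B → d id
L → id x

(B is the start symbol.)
{ 'd', 'id', 'x' }

To compute FIRST(B), examine every production with B on the left-hand side, reading each right-hand side left to right until a non-nullable symbol is reached.

FIRST sets of the other non-terminals involved (by the same procedure, iterated to a fixed point):
  FIRST(L) = { 'id', 'x' }

From B → L id:
  - L is a non-terminal: add FIRST(L) \ {ε} = { 'id', 'x' }
    L is not nullable, so stop
From B → d id:
  - d is a terminal: add 'd' and stop

Collecting: FIRST(B) = { 'd', 'id', 'x' }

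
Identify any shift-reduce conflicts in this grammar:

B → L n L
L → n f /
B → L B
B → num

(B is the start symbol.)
Augment with B' → B and build the canonical LR(0) collection (I0 = CLOSURE({[B' → . B]}), then GOTO on every symbol after a dot until no new states appear). It has 10 states:
  I0: { [B → . L B], [B → . L n L], [B → . num], [B' → . B], [L → . n f /] }  — shift
  I1: { [B' → B .] }  — accept
  I2: { [B → . L B], [B → . L n L], [B → . num], [B → L . B], [B → L . n L], [L → . n f /] }  — shift
  I3: { [L → n . f /] }  — shift
  I4: { [B → num .] }  — reduce
  I5: { [L → n f . /] }  — shift
  I6: { [L → n f / .] }  — reduce
  I7: { [B → L B .] }  — reduce
  I8: { [B → L n . L], [L → . n f /], [L → n . f /] }  — shift
  I9: { [B → L n L .] }  — reduce

No state contains both a complete item and a shift item.

Answer: No shift-reduce conflicts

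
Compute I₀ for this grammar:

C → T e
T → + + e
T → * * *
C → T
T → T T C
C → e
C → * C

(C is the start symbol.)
{ [C → . * C], [C → . T e], [C → . T], [C → . e], [C' → . C], [T → . * * *], [T → . + + e], [T → . T T C] }

First, augment the grammar with C' → C
I₀ = CLOSURE({ [C' → . C] }):
  [C' → . C] has the dot before C: add [C → . T e], [C → . T], [C → . e], [C → . * C]
  [C → . T e] has the dot before T: add [T → . + + e], [T → . * * *], [T → . T T C]
No further items can be added.

I₀ = { [C → . * C], [C → . T e], [C → . T], [C → . e], [C' → . C], [T → . * * *], [T → . + + e], [T → . T T C] }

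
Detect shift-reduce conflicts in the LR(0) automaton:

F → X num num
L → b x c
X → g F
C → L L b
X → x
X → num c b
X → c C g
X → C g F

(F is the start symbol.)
A shift-reduce conflict occurs when an LR(0) state has both:
  - a complete (reduce) item [A → α .] (dot at the end), and
  - a shift item [B → β . c γ] (dot before a terminal).

Augment with F' → F and build the canonical LR(0) collection (I0 = CLOSURE({[F' → . F]}), then GOTO on every symbol after a dot until no new states appear). It has 23 states:
  I0: { [C → . L L b], [F → . X num num], [F' → . F], [L → . b x c], [X → . C g F], [X → . c C g], [X → . g F], [X → . num c b], [X → . x] }  — shift
  I1: { [X → C . g F] }  — shift
  I2: { [F' → F .] }  — accept
  I3: { [C → L . L b], [L → . b x c] }  — shift
  I4: { [F → X . num num] }  — shift
  I5: { [L → b . x c] }  — shift
  I6: { [C → . L L b], [L → . b x c], [X → c . C g] }  — shift
  I7: { [C → . L L b], [F → . X num num], [L → . b x c], [X → . C g F], [X → . c C g], [X → . g F], [X → . num c b], [X → . x], [X → g . F] }  — shift
  I8: { [X → num . c b] }  — shift
  I9: { [X → x .] }  — reduce
  I10: { [X → num c . b] }  — shift
  I11: { [X → num c b .] }  — reduce
  I12: { [X → g F .] }  — reduce
  I13: { [X → c C . g] }  — shift
  I14: { [X → c C g .] }  — reduce
  I15: { [L → b x . c] }  — shift
  I16: { [L → b x c .] }  — reduce
  I17: { [F → X num . num] }  — shift
  I18: { [F → X num num .] }  — reduce
  I19: { [C → L L . b] }  — shift
  I20: { [C → L L b .] }  — reduce
  I21: { [C → . L L b], [F → . X num num], [L → . b x c], [X → . C g F], [X → . c C g], [X → . g F], [X → . num c b], [X → . x], [X → C g . F] }  — shift
  I22: { [X → C g F .] }  — reduce

No state contains both a complete item and a shift item.

Answer: No shift-reduce conflicts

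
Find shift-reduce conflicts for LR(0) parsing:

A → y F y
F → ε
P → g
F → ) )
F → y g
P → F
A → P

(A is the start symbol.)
Yes — I0: [F → .] vs [A → . y F y]; I6: [F → .] vs [F → . ) )]

A shift-reduce conflict occurs when an LR(0) state has both:
  - a complete (reduce) item [A → α .] (dot at the end), and
  - a shift item [B → β . c γ] (dot before a terminal).

Augment with A' → A and build the canonical LR(0) collection (I0 = CLOSURE({[A' → . A]}), then GOTO on every symbol after a dot until no new states appear). It has 12 states:
  I0: { [A → . P], [A → . y F y], [A' → . A], [F → . ) )], [F → . y g], [F → .], [P → . F], [P → . g] }  — shift, reduce
  I1: { [F → ) . )] }  — shift
  I2: { [A' → A .] }  — accept
  I3: { [P → F .] }  — reduce
  I4: { [A → P .] }  — reduce
  I5: { [P → g .] }  — reduce
  I6: { [A → y . F y], [F → . ) )], [F → . y g], [F → .], [F → y . g] }  — shift, reduce
  I7: { [A → y F . y] }  — shift
  I8: { [F → y g .] }  — reduce
  I9: { [F → y . g] }  — shift
  I10: { [A → y F y .] }  — reduce
  I11: { [F → ) ) .] }  — reduce

I0 contains reduce item [F → .] and shift items [A → . y F y], [F → . ) )], [F → . y g], [P → . g] — shift-reduce conflict.
I6 contains reduce item [F → .] and shift items [F → . ) )], [F → . y g], [F → y . g] — shift-reduce conflict.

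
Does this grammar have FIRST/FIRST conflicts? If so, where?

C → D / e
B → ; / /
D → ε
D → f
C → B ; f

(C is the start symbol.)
No FIRST/FIRST conflicts.

FIRST sets of the non-terminals at (or reachable through a nullable prefix from) the front of some alternative:
  FIRST(D) = { 'f', ε }
  FIRST(B) = { ';' }

Productions for C:
  C → D / e: FIRST = { '/', 'f' }
  C → B ; f: FIRST = { ';' }
Productions for D:
  D → ε: FIRST = { ε }
  D → f: FIRST = { 'f' }
B has only one production, so no FIRST/FIRST conflict is possible there.

All alternatives of each non-terminal have pairwise disjoint FIRST sets.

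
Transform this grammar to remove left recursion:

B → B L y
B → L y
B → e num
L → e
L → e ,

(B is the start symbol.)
B → L y B'
B → e num B'
B' → L y B'
B' → ε
L → e
L → e ,

B is directly left-recursive. The standard transformation for
  A → A α₁ | ... | A α_m | β₁ | ... | β_n
is
  A  → β₁ A' | ... | β_n A'
  A' → α₁ A' | ... | α_m A' | ε

B → L y becomes B → L y B'
B → e num becomes B → e num B'
B → B L y becomes B' → L y B'
Add B' → ε

Productions for other non-terminals are unchanged:
  L → e
  L → e ,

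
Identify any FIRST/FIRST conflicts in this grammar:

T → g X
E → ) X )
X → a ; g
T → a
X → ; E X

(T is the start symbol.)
No FIRST/FIRST conflicts.

A FIRST/FIRST conflict occurs when two productions N → α and N → β for the same non-terminal have FIRST(α) ∩ FIRST(β) ≠ ∅ (with ε ∈ FIRST of a nullable right-hand side, so two nullable alternatives also conflict).

Productions for T:
  T → g X: FIRST = { 'g' }
  T → a: FIRST = { 'a' }
Productions for X:
  X → a ; g: FIRST = { 'a' }
  X → ; E X: FIRST = { ';' }
E has only one production, so no FIRST/FIRST conflict is possible there.

All alternatives of each non-terminal have pairwise disjoint FIRST sets.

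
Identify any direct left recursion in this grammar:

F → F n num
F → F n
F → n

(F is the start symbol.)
Yes, F is left-recursive

F → F n num: LEFT RECURSIVE (starts with F)
F → F n: LEFT RECURSIVE (starts with F)
F → n: starts with n

The grammar has direct left recursion on: F.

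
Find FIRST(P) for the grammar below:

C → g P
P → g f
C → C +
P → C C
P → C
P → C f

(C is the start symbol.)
{ 'g' }

FIRST sets of the other non-terminals involved (by the same procedure, iterated to a fixed point):
  FIRST(C) = { 'g' }

From P → g f:
  - g is a terminal: add 'g' and stop
From P → C C:
  - C is a non-terminal: add FIRST(C) \ {ε} = { 'g' }
    C is not nullable, so stop
From P → C:
  - C is a non-terminal: add FIRST(C) \ {ε} = { 'g' }
    C is not nullable, so stop
From P → C f:
  - C is a non-terminal: add FIRST(C) \ {ε} = { 'g' }
    C is not nullable, so stop

Collecting: FIRST(P) = { 'g' }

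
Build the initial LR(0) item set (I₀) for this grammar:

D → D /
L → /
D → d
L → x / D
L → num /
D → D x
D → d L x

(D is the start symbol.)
{ [D → . D /], [D → . D x], [D → . d L x], [D → . d], [D' → . D] }

First, augment the grammar with D' → D
I₀ = CLOSURE({ [D' → . D] }):
  [D' → . D] has the dot before D: add [D → . D /], [D → . d], [D → . D x], [D → . d L x]
No further items can be added.

I₀ = { [D → . D /], [D → . D x], [D → . d L x], [D → . d], [D' → . D] }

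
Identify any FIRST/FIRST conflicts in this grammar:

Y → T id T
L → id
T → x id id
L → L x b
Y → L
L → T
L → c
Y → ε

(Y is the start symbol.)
Yes. Y → T id T / Y → L on { 'x' }; L → id / L → L x b on { 'id' }; L → L x b / L → T on { 'x' }; L → L x b / L → c on { 'c' }

A FIRST/FIRST conflict occurs when two productions N → α and N → β for the same non-terminal have FIRST(α) ∩ FIRST(β) ≠ ∅ (with ε ∈ FIRST of a nullable right-hand side, so two nullable alternatives also conflict).

FIRST sets of the non-terminals at (or reachable through a nullable prefix from) the front of some alternative:
  FIRST(T) = { 'x' }
  FIRST(L) = { 'c', 'id', 'x' }

Productions for Y:
  Y → T id T: FIRST = { 'x' }
  Y → L: FIRST = { 'c', 'id', 'x' }
  Y → ε: FIRST = { ε }
Productions for L:
  L → id: FIRST = { 'id' }
  L → L x b: FIRST = { 'c', 'id', 'x' }
  L → T: FIRST = { 'x' }
  L → c: FIRST = { 'c' }
T has only one production, so no FIRST/FIRST conflict is possible there.

Conflict for Y: Y → T id T and Y → L
  Overlap: { 'x' }
Conflict for L: L → id and L → L x b
  Overlap: { 'id' }
Conflict for L: L → L x b and L → T
  Overlap: { 'x' }
Conflict for L: L → L x b and L → c
  Overlap: { 'c' }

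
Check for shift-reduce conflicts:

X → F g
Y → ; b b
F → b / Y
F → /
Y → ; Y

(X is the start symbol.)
A shift-reduce conflict occurs when an LR(0) state has both:
  - a complete (reduce) item [A → α .] (dot at the end), and
  - a shift item [B → β . c γ] (dot before a terminal).

Augment with X' → X and build the canonical LR(0) collection (I0 = CLOSURE({[X' → . X]}), then GOTO on every symbol after a dot until no new states appear). It has 12 states:
  I0: { [F → . /], [F → . b / Y], [X → . F g], [X' → . X] }  — shift
  I1: { [F → / .] }  — reduce
  I2: { [X → F . g] }  — shift
  I3: { [X' → X .] }  — accept
  I4: { [F → b . / Y] }  — shift
  I5: { [F → b / . Y], [Y → . ; Y], [Y → . ; b b] }  — shift
  I6: { [Y → . ; Y], [Y → . ; b b], [Y → ; . Y], [Y → ; . b b] }  — shift
  I7: { [F → b / Y .] }  — reduce
  I8: { [Y → ; Y .] }  — reduce
  I9: { [Y → ; b . b] }  — shift
  I10: { [Y → ; b b .] }  — reduce
  I11: { [X → F g .] }  — reduce

No state contains both a complete item and a shift item.

Answer: No shift-reduce conflicts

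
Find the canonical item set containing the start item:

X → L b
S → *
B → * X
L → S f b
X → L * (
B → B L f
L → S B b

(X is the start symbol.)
First, augment the grammar with X' → X
I₀ = CLOSURE({ [X' → . X] }):
  [X' → . X] has the dot before X: add [X → . L b], [X → . L * (]
  [X → . L b] has the dot before L: add [L → . S f b], [L → . S B b]
  [L → . S f b] has the dot before S: add [S → . *]
No further items can be added.

I₀ = { [L → . S B b], [L → . S f b], [S → . *], [X → . L * (], [X → . L b], [X' → . X] }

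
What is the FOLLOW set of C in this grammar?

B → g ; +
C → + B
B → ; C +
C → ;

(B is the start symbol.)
{ '+' }

To compute FOLLOW(C), find every occurrence of C on a right-hand side N → α C β: add FIRST(β) \ {ε}, and if β is empty or nullable also add FOLLOW(N). Iterate to a fixed point.

In B → ; C +: C is followed by '+', add FIRST('+') \ {ε} = { '+' }

Taking the union: FOLLOW(C) = { '+' }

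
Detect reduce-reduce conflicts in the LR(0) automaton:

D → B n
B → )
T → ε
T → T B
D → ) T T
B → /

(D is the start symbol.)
A reduce-reduce conflict occurs when an LR(0) state has two complete items [A → α .] and [B → β .] — both call for a reduction, and with no lookahead the parser cannot choose between them.

Augment with D' → D and build the canonical LR(0) collection (I0 = CLOSURE({[D' → . D]}), then GOTO on every symbol after a dot until no new states appear). It has 10 states:
  I0: { [B → . )], [B → . /], [D → . ) T T], [D → . B n], [D' → . D] }  — shift
  I1: { [B → ) .], [D → ) . T T], [T → . T B], [T → .] }  — 2 reduces
  I2: { [B → / .] }  — reduce
  I3: { [D → B . n] }  — shift
  I4: { [D' → D .] }  — accept
  I5: { [D → B n .] }  — reduce
  I6: { [B → . )], [B → . /], [D → ) T . T], [T → . T B], [T → .], [T → T . B] }  — shift, reduce
  I7: { [B → ) .] }  — reduce
  I8: { [T → T B .] }  — reduce
  I9: { [B → . )], [B → . /], [D → ) T T .], [T → T . B] }  — shift, reduce

I1 contains complete items [B → ) .], [T → .] — reduce-reduce conflict.

Answer: Yes — I1: [B → ) .] vs [T → .]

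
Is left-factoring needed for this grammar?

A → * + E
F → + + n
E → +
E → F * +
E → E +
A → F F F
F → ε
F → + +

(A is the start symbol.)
Yes, F has productions with common prefix '+ +'

Left-factoring is needed when two productions for the same non-terminal
share a common prefix on the right-hand side.

Productions for A:
  A → * + E
  A → F F F
Productions for F:
  F → + + n
  F → ε
  F → + +
Productions for E:
  E → +
  E → F * +
  E → E +

Found common prefix '+ +' in productions for F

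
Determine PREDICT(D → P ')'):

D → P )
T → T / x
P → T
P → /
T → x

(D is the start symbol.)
PREDICT(D → P ')') = (FIRST(RHS) \ {ε}) ∪ (FOLLOW(D) if ε ∈ FIRST(RHS), i.e. RHS ⇒* ε)
FIRST(P) = { '/', 'x' }
FIRST(P ')') = { '/', 'x' }
ε ∉ FIRST(P ')'), so FOLLOW(D) is not added.
PREDICT(D → P ')') = { '/', 'x' }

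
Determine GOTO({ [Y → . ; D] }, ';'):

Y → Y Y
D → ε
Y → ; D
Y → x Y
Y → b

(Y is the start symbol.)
GOTO(I, ';') = CLOSURE({ [A → αX.β] : [A → α.Xβ] ∈ I, X = ';' })

Items with dot before ';', with the dot advanced:
  [Y → . ; D] → [Y → ; . D]
Closure of the advanced items:
  [Y → ; . D] has the dot before D: add [D → .]

GOTO = { [D → .], [Y → ; . D] }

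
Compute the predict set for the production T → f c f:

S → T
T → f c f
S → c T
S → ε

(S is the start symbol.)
{ 'f' }

PREDICT(T → f c f) = (FIRST(RHS) \ {ε}) ∪ (FOLLOW(T) if ε ∈ FIRST(RHS), i.e. RHS ⇒* ε)
FIRST(f c f) = { 'f' }
ε ∉ FIRST(f c f), so FOLLOW(T) is not added.
PREDICT(T → f c f) = { 'f' }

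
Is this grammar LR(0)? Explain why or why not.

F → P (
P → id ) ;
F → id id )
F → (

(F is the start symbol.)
Yes, the grammar is LR(0)

A grammar is LR(0) if no state in the canonical LR(0) collection has:
  - both a shift item (dot before a terminal) and a complete item (shift-reduce conflict), or
  - two or more complete items (reduce-reduce conflict; the accept item [F' → F .] counts as a complete item here).

Augment with F' → F and build the canonical LR(0) collection (I0 = CLOSURE({[F' → . F]}), then GOTO on every symbol after a dot until no new states appear). It has 10 states:
  I0: { [F → . (], [F → . P (], [F → . id id )], [F' → . F], [P → . id ) ;] }  — shift
  I1: { [F → ( .] }  — reduce
  I2: { [F' → F .] }  — accept
  I3: { [F → P . (] }  — shift
  I4: { [F → id . id )], [P → id . ) ;] }  — shift
  I5: { [P → id ) . ;] }  — shift
  I6: { [F → id id . )] }  — shift
  I7: { [F → id id ) .] }  — reduce
  I8: { [P → id ) ; .] }  — reduce
  I9: { [F → P ( .] }  — reduce

Every state is either a pure shift/goto state or contains exactly one complete item and nothing to shift — no conflicts. The grammar is LR(0).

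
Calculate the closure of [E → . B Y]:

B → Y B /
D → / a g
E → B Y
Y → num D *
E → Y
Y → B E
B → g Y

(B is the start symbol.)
To compute CLOSURE, for each item [A → α.Bβ] where B is a non-terminal, add [B → .γ] for all productions B → γ; repeat for the newly added items until nothing changes.

Start with: [E → . B Y]
  [E → . B Y] has the dot before B: add [B → . Y B /], [B → . g Y]
  [B → . Y B /] has the dot before Y: add [Y → . num D *], [Y → . B E]
No further items can be added.

CLOSURE = { [B → . Y B /], [B → . g Y], [E → . B Y], [Y → . B E], [Y → . num D *] }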